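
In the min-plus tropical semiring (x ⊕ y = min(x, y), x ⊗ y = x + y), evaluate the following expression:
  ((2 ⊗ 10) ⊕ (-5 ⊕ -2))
((2 ⊗ 10) ⊕ (-5 ⊕ -2)) = -5

Expand innermost to outermost. Recall ⊕ takes the minimum of its arguments and ⊗ takes their sum. Working out the expression ((2 ⊗ 10) ⊕ (-5 ⊕ -2)) gives -5.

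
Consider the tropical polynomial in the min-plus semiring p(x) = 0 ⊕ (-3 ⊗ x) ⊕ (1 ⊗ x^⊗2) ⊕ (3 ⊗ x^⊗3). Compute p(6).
p(6) = 0

A tropical monomial a ⊗ x^⊗i evaluates to a + i · x. Evaluating each term at x = 6:
  Term 0 contributes 0 + 0 · 6 = 0
  Term 1 contributes -3 + 1 · 6 = 3
  Term 2 contributes 1 + 2 · 6 = 13
  Term 3 contributes 3 + 3 · 6 = 21
p(6) = ⊕ of these = min[0, 3, 13, 21] = 0.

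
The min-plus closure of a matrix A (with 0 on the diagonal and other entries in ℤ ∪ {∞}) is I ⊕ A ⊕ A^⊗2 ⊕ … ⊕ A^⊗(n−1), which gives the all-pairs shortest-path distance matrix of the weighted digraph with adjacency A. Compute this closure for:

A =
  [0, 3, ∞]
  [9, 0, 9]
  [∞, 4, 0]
Closure =
  [0, 3, 12]
  [9, 0, 9]
  [13, 4, 0]

This is the Floyd-Warshall all-pairs shortest-path computation. For each intermediate vertex k = 0, 1, …, 2, update dist[i][j] ← min(dist[i][j], dist[i][k] + dist[k][j]). The final matrix gives, for each (i, j), the minimum total weight of any directed path from i to j (possibly empty when i = j).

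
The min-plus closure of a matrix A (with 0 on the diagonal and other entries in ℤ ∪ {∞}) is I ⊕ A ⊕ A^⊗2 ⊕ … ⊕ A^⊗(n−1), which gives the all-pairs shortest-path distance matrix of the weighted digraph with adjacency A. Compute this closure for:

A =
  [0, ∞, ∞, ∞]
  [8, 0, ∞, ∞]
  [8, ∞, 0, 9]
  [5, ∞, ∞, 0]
Closure =
  [0, ∞, ∞, ∞]
  [8, 0, ∞, ∞]
  [8, ∞, 0, 9]
  [5, ∞, ∞, 0]

This is the Floyd-Warshall all-pairs shortest-path computation. For each intermediate vertex k = 0, 1, …, 3, update dist[i][j] ← min(dist[i][j], dist[i][k] + dist[k][j]). The final matrix gives, for each (i, j), the minimum total weight of any directed path from i to j (possibly empty when i = j).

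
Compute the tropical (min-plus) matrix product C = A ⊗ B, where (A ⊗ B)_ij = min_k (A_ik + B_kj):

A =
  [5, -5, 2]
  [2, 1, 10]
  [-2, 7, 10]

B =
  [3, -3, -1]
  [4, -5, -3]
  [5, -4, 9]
A ⊗ B =
  [-1, -10, -8]
  [5, -4, -2]
  [1, -5, -3]

Apply the min-plus product entry-by-entry:
  C[0][0] = min over k of (A[0][0] + B[0][0] = 5 + 3 = 8, A[0][1] + B[1][0] = -5 + 4 = -1, A[0][2] + B[2][0] = 2 + 5 = 7) = -1 (attained at k = 1)
  C[0][1] = min over k of (A[0][0] + B[0][1] = 5 + -3 = 2, A[0][1] + B[1][1] = -5 + -5 = -10, A[0][2] + B[2][1] = 2 + -4 = -2) = -10 (attained at k = 1)
  C[0][2] = min over k of (A[0][0] + B[0][2] = 5 + -1 = 4, A[0][1] + B[1][2] = -5 + -3 = -8, A[0][2] + B[2][2] = 2 + 9 = 11) = -8 (attained at k = 1)
  C[1][0] = min over k of (A[1][0] + B[0][0] = 2 + 3 = 5, A[1][1] + B[1][0] = 1 + 4 = 5, A[1][2] + B[2][0] = 10 + 5 = 15) = 5 (attained at k = 0)
  C[1][1] = min over k of (A[1][0] + B[0][1] = 2 + -3 = -1, A[1][1] + B[1][1] = 1 + -5 = -4, A[1][2] + B[2][1] = 10 + -4 = 6) = -4 (attained at k = 1)
  C[1][2] = min over k of (A[1][0] + B[0][2] = 2 + -1 = 1, A[1][1] + B[1][2] = 1 + -3 = -2, A[1][2] + B[2][2] = 10 + 9 = 19) = -2 (attained at k = 1)
  C[2][0] = min over k of (A[2][0] + B[0][0] = -2 + 3 = 1, A[2][1] + B[1][0] = 7 + 4 = 11, A[2][2] + B[2][0] = 10 + 5 = 15) = 1 (attained at k = 0)
  C[2][1] = min over k of (A[2][0] + B[0][1] = -2 + -3 = -5, A[2][1] + B[1][1] = 7 + -5 = 2, A[2][2] + B[2][1] = 10 + -4 = 6) = -5 (attained at k = 0)
  C[2][2] = min over k of (A[2][0] + B[0][2] = -2 + -1 = -3, A[2][1] + B[1][2] = 7 + -3 = 4, A[2][2] + B[2][2] = 10 + 9 = 19) = -3 (attained at k = 0)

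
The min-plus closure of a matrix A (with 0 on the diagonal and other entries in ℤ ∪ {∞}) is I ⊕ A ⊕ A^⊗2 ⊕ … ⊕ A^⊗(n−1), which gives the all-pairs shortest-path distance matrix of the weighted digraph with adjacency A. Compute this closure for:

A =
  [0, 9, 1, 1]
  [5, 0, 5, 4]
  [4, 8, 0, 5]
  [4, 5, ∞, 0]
Closure =
  [0, 6, 1, 1]
  [5, 0, 5, 4]
  [4, 8, 0, 5]
  [4, 5, 5, 0]

This is the Floyd-Warshall all-pairs shortest-path computation. For each intermediate vertex k = 0, 1, …, 3, update dist[i][j] ← min(dist[i][j], dist[i][k] + dist[k][j]). The final matrix gives, for each (i, j), the minimum total weight of any directed path from i to j (possibly empty when i = j).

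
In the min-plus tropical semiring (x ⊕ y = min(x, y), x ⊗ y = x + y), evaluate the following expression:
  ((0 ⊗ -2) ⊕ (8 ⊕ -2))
((0 ⊗ -2) ⊕ (8 ⊕ -2)) = -2

Expand innermost to outermost. Recall ⊕ takes the minimum of its arguments and ⊗ takes their sum. Working out the expression ((0 ⊗ -2) ⊕ (8 ⊕ -2)) gives -2.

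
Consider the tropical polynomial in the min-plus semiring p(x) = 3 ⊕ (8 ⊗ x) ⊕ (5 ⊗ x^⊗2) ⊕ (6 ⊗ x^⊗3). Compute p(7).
p(7) = 3

A tropical monomial a ⊗ x^⊗i evaluates to a + i · x. Evaluating each term at x = 7:
  Term 0 contributes 3 + 0 · 7 = 3
  Term 1 contributes 8 + 1 · 7 = 15
  Term 2 contributes 5 + 2 · 7 = 19
  Term 3 contributes 6 + 3 · 7 = 27
p(7) = ⊕ of these = min[3, 15, 19, 27] = 3.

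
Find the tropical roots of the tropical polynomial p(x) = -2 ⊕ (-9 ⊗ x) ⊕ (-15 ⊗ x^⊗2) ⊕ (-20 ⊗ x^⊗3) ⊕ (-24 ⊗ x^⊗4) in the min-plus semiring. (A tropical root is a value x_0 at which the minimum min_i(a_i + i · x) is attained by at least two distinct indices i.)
Roots: {4, 5, 6, 7}

Each tropical root is a break point of the lower envelope of the lines y = a_i + i · x (there are 5 lines, with slopes 0, 1, ..., 4). Only the lines that attain the minimum somewhere contribute to roots; other lines are dominated. Here the surviving (envelope) indices are i = 4, i = 3, i = 2, i = 1, i = 0.
Intersections between consecutive envelope lines give the roots: for adjacent envelope indices i < j the intersection is x = (a_i − a_j) / (j − i). Reading off the sorted break points: {4, 5, 6, 7}.
Verification: at each break x_0, at least two indices attain the minimum of min_i(a_i + i · x_0).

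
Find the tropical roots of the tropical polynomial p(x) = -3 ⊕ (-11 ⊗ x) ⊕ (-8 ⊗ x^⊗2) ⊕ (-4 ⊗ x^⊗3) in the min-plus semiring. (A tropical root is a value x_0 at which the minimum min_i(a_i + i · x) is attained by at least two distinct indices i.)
Roots: {-4, -3, 8}

Each tropical root is a break point of the lower envelope of the lines y = a_i + i · x (there are 4 lines, with slopes 0, 1, ..., 3). Only the lines that attain the minimum somewhere contribute to roots; other lines are dominated. Here the surviving (envelope) indices are i = 3, i = 2, i = 1, i = 0.
Intersections between consecutive envelope lines give the roots: for adjacent envelope indices i < j the intersection is x = (a_i − a_j) / (j − i). Reading off the sorted break points: {-4, -3, 8}.
Verification: at each break x_0, at least two indices attain the minimum of min_i(a_i + i · x_0).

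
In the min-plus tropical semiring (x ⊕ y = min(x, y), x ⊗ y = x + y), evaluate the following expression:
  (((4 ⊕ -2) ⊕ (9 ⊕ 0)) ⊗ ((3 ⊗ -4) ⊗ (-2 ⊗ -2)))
(((4 ⊕ -2) ⊕ (9 ⊕ 0)) ⊗ ((3 ⊗ -4) ⊗ (-2 ⊗ -2))) = -7

Expand innermost to outermost. Recall ⊕ takes the minimum of its arguments and ⊗ takes their sum. Working out the expression (((4 ⊕ -2) ⊕ (9 ⊕ 0)) ⊗ ((3 ⊗ -4) ⊗ (-2 ⊗ -2))) gives -7.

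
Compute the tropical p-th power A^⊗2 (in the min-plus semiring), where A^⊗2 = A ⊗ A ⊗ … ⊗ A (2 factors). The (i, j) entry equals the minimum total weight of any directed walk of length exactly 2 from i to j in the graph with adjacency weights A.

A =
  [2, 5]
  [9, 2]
A^⊗2 =
  [4, 7]
  [11, 4]

Each entry (A^⊗2)_ij equals the minimum over all length-2 walks i = v_0 → v_1 → … → v_2 = j of Σ_t A[v_t][v_{t+1}]. For example, for (i, j) = (0, 1) we minimise over 2 possible intermediate vertex sequences; the minimum is 7, attained along the walk 0 → 0 → 1.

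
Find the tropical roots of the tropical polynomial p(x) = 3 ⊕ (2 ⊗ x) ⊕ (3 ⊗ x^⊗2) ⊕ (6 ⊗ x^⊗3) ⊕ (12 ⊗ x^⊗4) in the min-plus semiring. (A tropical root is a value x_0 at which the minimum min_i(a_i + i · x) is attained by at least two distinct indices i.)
Roots: {-6, -3, -1, 1}

Each tropical root is a break point of the lower envelope of the lines y = a_i + i · x (there are 5 lines, with slopes 0, 1, ..., 4). Only the lines that attain the minimum somewhere contribute to roots; other lines are dominated. Here the surviving (envelope) indices are i = 4, i = 3, i = 2, i = 1, i = 0.
Intersections between consecutive envelope lines give the roots: for adjacent envelope indices i < j the intersection is x = (a_i − a_j) / (j − i). Reading off the sorted break points: {-6, -3, -1, 1}.
Verification: at each break x_0, at least two indices attain the minimum of min_i(a_i + i · x_0).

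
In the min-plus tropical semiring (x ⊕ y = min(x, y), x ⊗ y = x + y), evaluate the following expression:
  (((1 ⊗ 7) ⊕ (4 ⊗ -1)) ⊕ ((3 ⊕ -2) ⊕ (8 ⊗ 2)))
(((1 ⊗ 7) ⊕ (4 ⊗ -1)) ⊕ ((3 ⊕ -2) ⊕ (8 ⊗ 2))) = -2

Expand innermost to outermost. Recall ⊕ takes the minimum of its arguments and ⊗ takes their sum. Working out the expression (((1 ⊗ 7) ⊕ (4 ⊗ -1)) ⊕ ((3 ⊕ -2) ⊕ (8 ⊗ 2))) gives -2.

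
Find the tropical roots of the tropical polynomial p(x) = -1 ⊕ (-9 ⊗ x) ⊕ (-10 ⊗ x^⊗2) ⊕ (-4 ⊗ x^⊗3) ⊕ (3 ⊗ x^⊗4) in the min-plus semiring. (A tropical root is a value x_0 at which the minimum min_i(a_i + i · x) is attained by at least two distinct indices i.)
Roots: {-7, -6, 1, 8}

Each tropical root is a break point of the lower envelope of the lines y = a_i + i · x (there are 5 lines, with slopes 0, 1, ..., 4). Only the lines that attain the minimum somewhere contribute to roots; other lines are dominated. Here the surviving (envelope) indices are i = 4, i = 3, i = 2, i = 1, i = 0.
Intersections between consecutive envelope lines give the roots: for adjacent envelope indices i < j the intersection is x = (a_i − a_j) / (j − i). Reading off the sorted break points: {-7, -6, 1, 8}.
Verification: at each break x_0, at least two indices attain the minimum of min_i(a_i + i · x_0).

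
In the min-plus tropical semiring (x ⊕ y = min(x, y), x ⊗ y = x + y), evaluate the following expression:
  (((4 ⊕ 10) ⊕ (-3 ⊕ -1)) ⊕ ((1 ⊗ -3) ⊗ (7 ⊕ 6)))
(((4 ⊕ 10) ⊕ (-3 ⊕ -1)) ⊕ ((1 ⊗ -3) ⊗ (7 ⊕ 6))) = -3

Expand innermost to outermost. Recall ⊕ takes the minimum of its arguments and ⊗ takes their sum. Working out the expression (((4 ⊕ 10) ⊕ (-3 ⊕ -1)) ⊕ ((1 ⊗ -3) ⊗ (7 ⊕ 6))) gives -3.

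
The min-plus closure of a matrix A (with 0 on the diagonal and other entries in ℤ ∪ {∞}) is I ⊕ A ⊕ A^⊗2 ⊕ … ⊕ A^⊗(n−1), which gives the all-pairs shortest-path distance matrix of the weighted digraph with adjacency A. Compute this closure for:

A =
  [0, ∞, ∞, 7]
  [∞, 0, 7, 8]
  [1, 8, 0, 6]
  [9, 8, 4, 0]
Closure =
  [0, 15, 11, 7]
  [8, 0, 7, 8]
  [1, 8, 0, 6]
  [5, 8, 4, 0]

This is the Floyd-Warshall all-pairs shortest-path computation. For each intermediate vertex k = 0, 1, …, 3, update dist[i][j] ← min(dist[i][j], dist[i][k] + dist[k][j]). The final matrix gives, for each (i, j), the minimum total weight of any directed path from i to j (possibly empty when i = j).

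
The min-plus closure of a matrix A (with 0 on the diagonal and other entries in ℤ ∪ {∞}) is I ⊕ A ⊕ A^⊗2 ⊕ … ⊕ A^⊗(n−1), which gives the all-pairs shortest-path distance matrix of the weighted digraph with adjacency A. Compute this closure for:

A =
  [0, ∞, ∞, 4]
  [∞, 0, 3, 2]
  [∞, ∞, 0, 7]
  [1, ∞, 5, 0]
Closure =
  [0, ∞, 9, 4]
  [3, 0, 3, 2]
  [8, ∞, 0, 7]
  [1, ∞, 5, 0]

This is the Floyd-Warshall all-pairs shortest-path computation. For each intermediate vertex k = 0, 1, …, 3, update dist[i][j] ← min(dist[i][j], dist[i][k] + dist[k][j]). The final matrix gives, for each (i, j), the minimum total weight of any directed path from i to j (possibly empty when i = j).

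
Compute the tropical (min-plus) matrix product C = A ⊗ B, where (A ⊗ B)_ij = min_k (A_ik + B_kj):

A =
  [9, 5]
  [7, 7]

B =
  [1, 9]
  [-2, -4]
A ⊗ B =
  [3, 1]
  [5, 3]

Apply the min-plus product entry-by-entry:
  C[0][0] = min over k of (A[0][0] + B[0][0] = 9 + 1 = 10, A[0][1] + B[1][0] = 5 + -2 = 3) = 3 (attained at k = 1)
  C[0][1] = min over k of (A[0][0] + B[0][1] = 9 + 9 = 18, A[0][1] + B[1][1] = 5 + -4 = 1) = 1 (attained at k = 1)
  C[1][0] = min over k of (A[1][0] + B[0][0] = 7 + 1 = 8, A[1][1] + B[1][0] = 7 + -2 = 5) = 5 (attained at k = 1)
  C[1][1] = min over k of (A[1][0] + B[0][1] = 7 + 9 = 16, A[1][1] + B[1][1] = 7 + -4 = 3) = 3 (attained at k = 1)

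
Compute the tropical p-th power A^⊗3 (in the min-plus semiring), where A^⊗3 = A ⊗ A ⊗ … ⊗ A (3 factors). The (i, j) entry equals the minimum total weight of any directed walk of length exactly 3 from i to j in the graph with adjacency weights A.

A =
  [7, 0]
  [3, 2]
A^⊗3 =
  [5, 3]
  [6, 5]

Each entry (A^⊗3)_ij equals the minimum over all length-3 walks i = v_0 → v_1 → … → v_3 = j of Σ_t A[v_t][v_{t+1}]. For example, for (i, j) = (0, 1) we minimise over 4 possible intermediate vertex sequences; the minimum is 3, attained along the walk 0 → 1 → 0 → 1.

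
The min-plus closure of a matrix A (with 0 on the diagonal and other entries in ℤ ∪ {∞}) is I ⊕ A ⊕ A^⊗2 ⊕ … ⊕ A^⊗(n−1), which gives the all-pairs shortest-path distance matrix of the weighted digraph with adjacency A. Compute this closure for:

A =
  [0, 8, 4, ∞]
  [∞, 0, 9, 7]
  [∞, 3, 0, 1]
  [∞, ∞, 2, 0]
Closure =
  [0, 7, 4, 5]
  [∞, 0, 9, 7]
  [∞, 3, 0, 1]
  [∞, 5, 2, 0]

This is the Floyd-Warshall all-pairs shortest-path computation. For each intermediate vertex k = 0, 1, …, 3, update dist[i][j] ← min(dist[i][j], dist[i][k] + dist[k][j]). The final matrix gives, for each (i, j), the minimum total weight of any directed path from i to j (possibly empty when i = j).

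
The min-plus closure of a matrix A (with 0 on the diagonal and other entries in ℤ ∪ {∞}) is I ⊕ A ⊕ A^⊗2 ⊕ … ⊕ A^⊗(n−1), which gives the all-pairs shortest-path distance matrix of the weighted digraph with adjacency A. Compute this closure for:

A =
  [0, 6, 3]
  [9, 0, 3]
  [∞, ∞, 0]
Closure =
  [0, 6, 3]
  [9, 0, 3]
  [∞, ∞, 0]

This is the Floyd-Warshall all-pairs shortest-path computation. For each intermediate vertex k = 0, 1, …, 2, update dist[i][j] ← min(dist[i][j], dist[i][k] + dist[k][j]). The final matrix gives, for each (i, j), the minimum total weight of any directed path from i to j (possibly empty when i = j).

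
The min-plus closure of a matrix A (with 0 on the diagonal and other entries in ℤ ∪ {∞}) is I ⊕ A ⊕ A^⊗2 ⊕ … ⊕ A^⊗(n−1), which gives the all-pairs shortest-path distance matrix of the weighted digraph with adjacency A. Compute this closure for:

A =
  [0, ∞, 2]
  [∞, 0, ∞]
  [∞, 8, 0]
Closure =
  [0, 10, 2]
  [∞, 0, ∞]
  [∞, 8, 0]

This is the Floyd-Warshall all-pairs shortest-path computation. For each intermediate vertex k = 0, 1, …, 2, update dist[i][j] ← min(dist[i][j], dist[i][k] + dist[k][j]). The final matrix gives, for each (i, j), the minimum total weight of any directed path from i to j (possibly empty when i = j).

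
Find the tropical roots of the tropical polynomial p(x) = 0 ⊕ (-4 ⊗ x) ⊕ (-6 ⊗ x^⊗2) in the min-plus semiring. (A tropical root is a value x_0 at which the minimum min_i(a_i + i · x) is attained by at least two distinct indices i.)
Roots: {2, 4}

Each tropical root is a break point of the lower envelope of the lines y = a_i + i · x (there are 3 lines, with slopes 0, 1, ..., 2). Only the lines that attain the minimum somewhere contribute to roots; other lines are dominated. Here the surviving (envelope) indices are i = 2, i = 1, i = 0.
Intersections between consecutive envelope lines give the roots: for adjacent envelope indices i < j the intersection is x = (a_i − a_j) / (j − i). Reading off the sorted break points: {2, 4}.
Verification: at each break x_0, at least two indices attain the minimum of min_i(a_i + i · x_0).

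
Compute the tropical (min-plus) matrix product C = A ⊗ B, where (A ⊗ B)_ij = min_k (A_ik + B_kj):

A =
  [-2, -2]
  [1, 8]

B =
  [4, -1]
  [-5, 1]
A ⊗ B =
  [-7, -3]
  [3, 0]

Apply the min-plus product entry-by-entry:
  C[0][0] = min over k of (A[0][0] + B[0][0] = -2 + 4 = 2, A[0][1] + B[1][0] = -2 + -5 = -7) = -7 (attained at k = 1)
  C[0][1] = min over k of (A[0][0] + B[0][1] = -2 + -1 = -3, A[0][1] + B[1][1] = -2 + 1 = -1) = -3 (attained at k = 0)
  C[1][0] = min over k of (A[1][0] + B[0][0] = 1 + 4 = 5, A[1][1] + B[1][0] = 8 + -5 = 3) = 3 (attained at k = 1)
  C[1][1] = min over k of (A[1][0] + B[0][1] = 1 + -1 = 0, A[1][1] + B[1][1] = 8 + 1 = 9) = 0 (attained at k = 0)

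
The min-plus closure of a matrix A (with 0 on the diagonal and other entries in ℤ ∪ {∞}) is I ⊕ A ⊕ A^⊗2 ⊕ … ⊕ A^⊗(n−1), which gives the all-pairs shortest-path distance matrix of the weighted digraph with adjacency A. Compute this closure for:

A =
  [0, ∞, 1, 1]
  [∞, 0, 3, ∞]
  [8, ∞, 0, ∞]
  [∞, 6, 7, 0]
Closure =
  [0, 7, 1, 1]
  [11, 0, 3, 12]
  [8, 15, 0, 9]
  [15, 6, 7, 0]

This is the Floyd-Warshall all-pairs shortest-path computation. For each intermediate vertex k = 0, 1, …, 3, update dist[i][j] ← min(dist[i][j], dist[i][k] + dist[k][j]). The final matrix gives, for each (i, j), the minimum total weight of any directed path from i to j (possibly empty when i = j).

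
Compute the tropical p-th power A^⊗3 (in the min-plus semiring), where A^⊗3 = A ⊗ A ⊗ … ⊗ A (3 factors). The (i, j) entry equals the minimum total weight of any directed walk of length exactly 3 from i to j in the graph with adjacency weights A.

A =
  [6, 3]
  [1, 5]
A^⊗3 =
  [9, 7]
  [5, 9]

Each entry (A^⊗3)_ij equals the minimum over all length-3 walks i = v_0 → v_1 → … → v_3 = j of Σ_t A[v_t][v_{t+1}]. For example, for (i, j) = (0, 1) we minimise over 4 possible intermediate vertex sequences; the minimum is 7, attained along the walk 0 → 1 → 0 → 1.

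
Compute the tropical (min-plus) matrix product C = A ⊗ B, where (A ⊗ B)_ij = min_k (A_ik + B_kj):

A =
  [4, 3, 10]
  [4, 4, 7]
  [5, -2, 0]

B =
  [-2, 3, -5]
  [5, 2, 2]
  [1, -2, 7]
A ⊗ B =
  [2, 5, -1]
  [2, 5, -1]
  [1, -2, 0]

Apply the min-plus product entry-by-entry:
  C[0][0] = min over k of (A[0][0] + B[0][0] = 4 + -2 = 2, A[0][1] + B[1][0] = 3 + 5 = 8, A[0][2] + B[2][0] = 10 + 1 = 11) = 2 (attained at k = 0)
  C[0][1] = min over k of (A[0][0] + B[0][1] = 4 + 3 = 7, A[0][1] + B[1][1] = 3 + 2 = 5, A[0][2] + B[2][1] = 10 + -2 = 8) = 5 (attained at k = 1)
  C[0][2] = min over k of (A[0][0] + B[0][2] = 4 + -5 = -1, A[0][1] + B[1][2] = 3 + 2 = 5, A[0][2] + B[2][2] = 10 + 7 = 17) = -1 (attained at k = 0)
  C[1][0] = min over k of (A[1][0] + B[0][0] = 4 + -2 = 2, A[1][1] + B[1][0] = 4 + 5 = 9, A[1][2] + B[2][0] = 7 + 1 = 8) = 2 (attained at k = 0)
  C[1][1] = min over k of (A[1][0] + B[0][1] = 4 + 3 = 7, A[1][1] + B[1][1] = 4 + 2 = 6, A[1][2] + B[2][1] = 7 + -2 = 5) = 5 (attained at k = 2)
  C[1][2] = min over k of (A[1][0] + B[0][2] = 4 + -5 = -1, A[1][1] + B[1][2] = 4 + 2 = 6, A[1][2] + B[2][2] = 7 + 7 = 14) = -1 (attained at k = 0)
  C[2][0] = min over k of (A[2][0] + B[0][0] = 5 + -2 = 3, A[2][1] + B[1][0] = -2 + 5 = 3, A[2][2] + B[2][0] = 0 + 1 = 1) = 1 (attained at k = 2)
  C[2][1] = min over k of (A[2][0] + B[0][1] = 5 + 3 = 8, A[2][1] + B[1][1] = -2 + 2 = 0, A[2][2] + B[2][1] = 0 + -2 = -2) = -2 (attained at k = 2)
  C[2][2] = min over k of (A[2][0] + B[0][2] = 5 + -5 = 0, A[2][1] + B[1][2] = -2 + 2 = 0, A[2][2] + B[2][2] = 0 + 7 = 7) = 0 (attained at k = 0)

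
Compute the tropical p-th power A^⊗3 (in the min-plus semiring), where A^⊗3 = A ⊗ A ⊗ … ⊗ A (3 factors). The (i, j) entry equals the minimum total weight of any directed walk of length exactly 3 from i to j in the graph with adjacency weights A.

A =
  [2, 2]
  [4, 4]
A^⊗3 =
  [6, 6]
  [8, 8]

Each entry (A^⊗3)_ij equals the minimum over all length-3 walks i = v_0 → v_1 → … → v_3 = j of Σ_t A[v_t][v_{t+1}]. For example, for (i, j) = (0, 1) we minimise over 4 possible intermediate vertex sequences; the minimum is 6, attained along the walk 0 → 0 → 0 → 1.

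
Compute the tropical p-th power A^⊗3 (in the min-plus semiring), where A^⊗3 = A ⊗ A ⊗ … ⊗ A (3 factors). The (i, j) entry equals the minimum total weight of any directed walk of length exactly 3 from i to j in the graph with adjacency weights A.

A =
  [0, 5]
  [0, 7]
A^⊗3 =
  [0, 5]
  [0, 5]

Each entry (A^⊗3)_ij equals the minimum over all length-3 walks i = v_0 → v_1 → … → v_3 = j of Σ_t A[v_t][v_{t+1}]. For example, for (i, j) = (0, 1) we minimise over 4 possible intermediate vertex sequences; the minimum is 5, attained along the walk 0 → 0 → 0 → 1.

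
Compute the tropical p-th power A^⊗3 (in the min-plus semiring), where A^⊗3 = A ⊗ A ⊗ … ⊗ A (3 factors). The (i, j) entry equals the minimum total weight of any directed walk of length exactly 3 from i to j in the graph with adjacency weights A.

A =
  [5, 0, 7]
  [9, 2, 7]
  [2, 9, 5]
A^⊗3 =
  [9, 4, 9]
  [11, 6, 11]
  [11, 4, 9]

Each entry (A^⊗3)_ij equals the minimum over all length-3 walks i = v_0 → v_1 → … → v_3 = j of Σ_t A[v_t][v_{t+1}]. For example, for (i, j) = (0, 2) we minimise over 9 possible intermediate vertex sequences; the minimum is 9, attained along the walk 0 → 1 → 1 → 2.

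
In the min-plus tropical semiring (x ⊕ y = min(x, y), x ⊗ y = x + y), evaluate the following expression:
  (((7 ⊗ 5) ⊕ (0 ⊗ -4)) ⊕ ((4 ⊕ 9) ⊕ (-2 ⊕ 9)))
(((7 ⊗ 5) ⊕ (0 ⊗ -4)) ⊕ ((4 ⊕ 9) ⊕ (-2 ⊕ 9))) = -4

Expand innermost to outermost. Recall ⊕ takes the minimum of its arguments and ⊗ takes their sum. Working out the expression (((7 ⊗ 5) ⊕ (0 ⊗ -4)) ⊕ ((4 ⊕ 9) ⊕ (-2 ⊕ 9))) gives -4.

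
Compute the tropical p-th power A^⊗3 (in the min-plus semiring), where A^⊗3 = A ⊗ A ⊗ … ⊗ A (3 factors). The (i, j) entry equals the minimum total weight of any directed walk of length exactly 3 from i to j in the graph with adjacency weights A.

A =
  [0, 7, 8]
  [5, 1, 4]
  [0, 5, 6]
A^⊗3 =
  [0, 7, 8]
  [4, 3, 6]
  [0, 7, 8]

Each entry (A^⊗3)_ij equals the minimum over all length-3 walks i = v_0 → v_1 → … → v_3 = j of Σ_t A[v_t][v_{t+1}]. For example, for (i, j) = (0, 2) we minimise over 9 possible intermediate vertex sequences; the minimum is 8, attained along the walk 0 → 0 → 0 → 2.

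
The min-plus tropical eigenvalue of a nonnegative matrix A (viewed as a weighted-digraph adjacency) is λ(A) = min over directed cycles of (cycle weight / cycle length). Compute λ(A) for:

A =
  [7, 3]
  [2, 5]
λ(A) = 5/2

Enumerate directed cycles and compute their means (weight / length). Sample:
  cycle 0 → 0: weight = 7, length = 1, mean = 7/1 ≈ 7.000
  cycle 1 → 1: weight = 5, length = 1, mean = 5/1 ≈ 5.000
  cycle 0 → 1 → 0: weight = 5, length = 2, mean = 5/2 ≈ 2.500
  cycle 1 → 0 → 1: weight = 5, length = 2, mean = 5/2 ≈ 2.500
Minimum mean = 2.500, attained e.g. along the cycle 0 → 1 → 0 with weight 5 and length 2. So λ(A) = 5/2 = 5/2.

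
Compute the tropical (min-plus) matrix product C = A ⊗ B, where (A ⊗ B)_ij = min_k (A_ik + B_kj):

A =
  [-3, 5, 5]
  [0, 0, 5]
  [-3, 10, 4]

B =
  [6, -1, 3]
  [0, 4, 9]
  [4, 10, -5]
A ⊗ B =
  [3, -4, 0]
  [0, -1, 0]
  [3, -4, -1]

Apply the min-plus product entry-by-entry:
  C[0][0] = min over k of (A[0][0] + B[0][0] = -3 + 6 = 3, A[0][1] + B[1][0] = 5 + 0 = 5, A[0][2] + B[2][0] = 5 + 4 = 9) = 3 (attained at k = 0)
  C[0][1] = min over k of (A[0][0] + B[0][1] = -3 + -1 = -4, A[0][1] + B[1][1] = 5 + 4 = 9, A[0][2] + B[2][1] = 5 + 10 = 15) = -4 (attained at k = 0)
  C[0][2] = min over k of (A[0][0] + B[0][2] = -3 + 3 = 0, A[0][1] + B[1][2] = 5 + 9 = 14, A[0][2] + B[2][2] = 5 + -5 = 0) = 0 (attained at k = 0)
  C[1][0] = min over k of (A[1][0] + B[0][0] = 0 + 6 = 6, A[1][1] + B[1][0] = 0 + 0 = 0, A[1][2] + B[2][0] = 5 + 4 = 9) = 0 (attained at k = 1)
  C[1][1] = min over k of (A[1][0] + B[0][1] = 0 + -1 = -1, A[1][1] + B[1][1] = 0 + 4 = 4, A[1][2] + B[2][1] = 5 + 10 = 15) = -1 (attained at k = 0)
  C[1][2] = min over k of (A[1][0] + B[0][2] = 0 + 3 = 3, A[1][1] + B[1][2] = 0 + 9 = 9, A[1][2] + B[2][2] = 5 + -5 = 0) = 0 (attained at k = 2)
  C[2][0] = min over k of (A[2][0] + B[0][0] = -3 + 6 = 3, A[2][1] + B[1][0] = 10 + 0 = 10, A[2][2] + B[2][0] = 4 + 4 = 8) = 3 (attained at k = 0)
  C[2][1] = min over k of (A[2][0] + B[0][1] = -3 + -1 = -4, A[2][1] + B[1][1] = 10 + 4 = 14, A[2][2] + B[2][1] = 4 + 10 = 14) = -4 (attained at k = 0)
  C[2][2] = min over k of (A[2][0] + B[0][2] = -3 + 3 = 0, A[2][1] + B[1][2] = 10 + 9 = 19, A[2][2] + B[2][2] = 4 + -5 = -1) = -1 (attained at k = 2)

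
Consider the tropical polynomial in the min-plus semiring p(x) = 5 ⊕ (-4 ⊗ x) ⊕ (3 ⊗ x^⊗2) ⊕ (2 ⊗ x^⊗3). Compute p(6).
p(6) = 2

A tropical monomial a ⊗ x^⊗i evaluates to a + i · x. Evaluating each term at x = 6:
  Term 0 contributes 5 + 0 · 6 = 5
  Term 1 contributes -4 + 1 · 6 = 2
  Term 2 contributes 3 + 2 · 6 = 15
  Term 3 contributes 2 + 3 · 6 = 20
p(6) = ⊕ of these = min[5, 2, 15, 20] = 2.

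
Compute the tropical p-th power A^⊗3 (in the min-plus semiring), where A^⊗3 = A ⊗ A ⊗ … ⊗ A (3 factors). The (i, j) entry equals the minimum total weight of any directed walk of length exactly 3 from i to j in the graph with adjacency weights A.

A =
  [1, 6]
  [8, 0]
A^⊗3 =
  [3, 6]
  [8, 0]

Each entry (A^⊗3)_ij equals the minimum over all length-3 walks i = v_0 → v_1 → … → v_3 = j of Σ_t A[v_t][v_{t+1}]. For example, for (i, j) = (0, 1) we minimise over 4 possible intermediate vertex sequences; the minimum is 6, attained along the walk 0 → 1 → 1 → 1.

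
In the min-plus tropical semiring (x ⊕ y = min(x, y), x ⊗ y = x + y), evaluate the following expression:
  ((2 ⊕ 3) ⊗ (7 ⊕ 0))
((2 ⊕ 3) ⊗ (7 ⊕ 0)) = 2

Expand innermost to outermost. Recall ⊕ takes the minimum of its arguments and ⊗ takes their sum. Working out the expression ((2 ⊕ 3) ⊗ (7 ⊕ 0)) gives 2.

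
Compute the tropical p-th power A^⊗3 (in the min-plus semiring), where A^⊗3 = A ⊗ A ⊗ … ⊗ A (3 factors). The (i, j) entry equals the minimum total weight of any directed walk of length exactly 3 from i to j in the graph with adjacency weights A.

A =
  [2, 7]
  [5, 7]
A^⊗3 =
  [6, 11]
  [9, 14]

Each entry (A^⊗3)_ij equals the minimum over all length-3 walks i = v_0 → v_1 → … → v_3 = j of Σ_t A[v_t][v_{t+1}]. For example, for (i, j) = (0, 1) we minimise over 4 possible intermediate vertex sequences; the minimum is 11, attained along the walk 0 → 0 → 0 → 1.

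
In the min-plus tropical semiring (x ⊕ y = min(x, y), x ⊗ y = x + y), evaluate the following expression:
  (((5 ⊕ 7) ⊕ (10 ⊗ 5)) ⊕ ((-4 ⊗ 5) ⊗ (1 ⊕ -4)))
(((5 ⊕ 7) ⊕ (10 ⊗ 5)) ⊕ ((-4 ⊗ 5) ⊗ (1 ⊕ -4))) = -3

Expand innermost to outermost. Recall ⊕ takes the minimum of its arguments and ⊗ takes their sum. Working out the expression (((5 ⊕ 7) ⊕ (10 ⊗ 5)) ⊕ ((-4 ⊗ 5) ⊗ (1 ⊕ -4))) gives -3.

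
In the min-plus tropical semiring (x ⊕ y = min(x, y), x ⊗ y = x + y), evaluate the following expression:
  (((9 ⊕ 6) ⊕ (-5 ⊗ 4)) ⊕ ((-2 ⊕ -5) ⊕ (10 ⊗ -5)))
(((9 ⊕ 6) ⊕ (-5 ⊗ 4)) ⊕ ((-2 ⊕ -5) ⊕ (10 ⊗ -5))) = -5

Expand innermost to outermost. Recall ⊕ takes the minimum of its arguments and ⊗ takes their sum. Working out the expression (((9 ⊕ 6) ⊕ (-5 ⊗ 4)) ⊕ ((-2 ⊕ -5) ⊕ (10 ⊗ -5))) gives -5.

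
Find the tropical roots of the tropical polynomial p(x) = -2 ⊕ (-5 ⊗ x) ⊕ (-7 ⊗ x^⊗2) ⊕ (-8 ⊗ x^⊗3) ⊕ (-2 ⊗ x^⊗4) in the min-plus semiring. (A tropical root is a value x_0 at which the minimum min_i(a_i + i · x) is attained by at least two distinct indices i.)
Roots: {-6, 1, 2, 3}

Each tropical root is a break point of the lower envelope of the lines y = a_i + i · x (there are 5 lines, with slopes 0, 1, ..., 4). Only the lines that attain the minimum somewhere contribute to roots; other lines are dominated. Here the surviving (envelope) indices are i = 4, i = 3, i = 2, i = 1, i = 0.
Intersections between consecutive envelope lines give the roots: for adjacent envelope indices i < j the intersection is x = (a_i − a_j) / (j − i). Reading off the sorted break points: {-6, 1, 2, 3}.
Verification: at each break x_0, at least two indices attain the minimum of min_i(a_i + i · x_0).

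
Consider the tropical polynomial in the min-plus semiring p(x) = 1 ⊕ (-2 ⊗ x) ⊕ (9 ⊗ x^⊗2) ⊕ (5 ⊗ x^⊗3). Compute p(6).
p(6) = 1

A tropical monomial a ⊗ x^⊗i evaluates to a + i · x. Evaluating each term at x = 6:
  Term 0 contributes 1 + 0 · 6 = 1
  Term 1 contributes -2 + 1 · 6 = 4
  Term 2 contributes 9 + 2 · 6 = 21
  Term 3 contributes 5 + 3 · 6 = 23
p(6) = ⊕ of these = min[1, 4, 21, 23] = 1.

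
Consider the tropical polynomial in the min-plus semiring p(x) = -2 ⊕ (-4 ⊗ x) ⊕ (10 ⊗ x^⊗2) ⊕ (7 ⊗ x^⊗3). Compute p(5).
p(5) = -2

A tropical monomial a ⊗ x^⊗i evaluates to a + i · x. Evaluating each term at x = 5:
  Term 0 contributes -2 + 0 · 5 = -2
  Term 1 contributes -4 + 1 · 5 = 1
  Term 2 contributes 10 + 2 · 5 = 20
  Term 3 contributes 7 + 3 · 5 = 22
p(5) = ⊕ of these = min[-2, 1, 20, 22] = -2.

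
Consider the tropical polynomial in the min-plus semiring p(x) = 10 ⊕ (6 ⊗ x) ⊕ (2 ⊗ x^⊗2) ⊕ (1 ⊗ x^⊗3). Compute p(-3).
p(-3) = -8

A tropical monomial a ⊗ x^⊗i evaluates to a + i · x. Evaluating each term at x = -3:
  Term 0 contributes 10 + 0 · -3 = 10
  Term 1 contributes 6 + 1 · -3 = 3
  Term 2 contributes 2 + 2 · -3 = -4
  Term 3 contributes 1 + 3 · -3 = -8
p(-3) = ⊕ of these = min[10, 3, -4, -8] = -8.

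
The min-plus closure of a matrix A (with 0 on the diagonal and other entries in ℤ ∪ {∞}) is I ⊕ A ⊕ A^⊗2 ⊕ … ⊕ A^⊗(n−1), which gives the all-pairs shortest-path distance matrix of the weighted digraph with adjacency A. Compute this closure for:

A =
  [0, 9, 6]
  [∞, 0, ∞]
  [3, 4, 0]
Closure =
  [0, 9, 6]
  [∞, 0, ∞]
  [3, 4, 0]

This is the Floyd-Warshall all-pairs shortest-path computation. For each intermediate vertex k = 0, 1, …, 2, update dist[i][j] ← min(dist[i][j], dist[i][k] + dist[k][j]). The final matrix gives, for each (i, j), the minimum total weight of any directed path from i to j (possibly empty when i = j).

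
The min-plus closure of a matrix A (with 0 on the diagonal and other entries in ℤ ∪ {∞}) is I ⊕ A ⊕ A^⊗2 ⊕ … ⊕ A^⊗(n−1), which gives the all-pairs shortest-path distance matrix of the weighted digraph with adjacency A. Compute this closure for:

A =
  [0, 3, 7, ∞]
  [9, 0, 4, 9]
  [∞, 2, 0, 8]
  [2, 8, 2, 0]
Closure =
  [0, 3, 7, 12]
  [9, 0, 4, 9]
  [10, 2, 0, 8]
  [2, 4, 2, 0]

This is the Floyd-Warshall all-pairs shortest-path computation. For each intermediate vertex k = 0, 1, …, 3, update dist[i][j] ← min(dist[i][j], dist[i][k] + dist[k][j]). The final matrix gives, for each (i, j), the minimum total weight of any directed path from i to j (possibly empty when i = j).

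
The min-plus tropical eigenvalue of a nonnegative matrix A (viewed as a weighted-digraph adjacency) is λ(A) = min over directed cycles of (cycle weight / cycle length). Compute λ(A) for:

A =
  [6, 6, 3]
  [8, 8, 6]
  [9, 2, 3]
λ(A) = 3

Enumerate directed cycles and compute their means (weight / length). Sample:
  cycle 0 → 0: weight = 6, length = 1, mean = 6/1 ≈ 6.000
  cycle 1 → 1: weight = 8, length = 1, mean = 8/1 ≈ 8.000
  cycle 2 → 2: weight = 3, length = 1, mean = 3/1 ≈ 3.000
  cycle 0 → 1 → 0: weight = 14, length = 2, mean = 14/2 ≈ 7.000
  cycle 0 → 2 → 0: weight = 12, length = 2, mean = 12/2 ≈ 6.000
  cycle 1 → 0 → 1: weight = 14, length = 2, mean = 14/2 ≈ 7.000
Minimum mean = 3.000, attained e.g. along the cycle 2 → 2 with weight 3 and length 1. So λ(A) = 3/1 = 3.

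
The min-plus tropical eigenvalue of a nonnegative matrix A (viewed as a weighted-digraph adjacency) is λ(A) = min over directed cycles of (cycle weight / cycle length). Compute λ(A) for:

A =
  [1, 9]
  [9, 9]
λ(A) = 1

Enumerate directed cycles and compute their means (weight / length). Sample:
  cycle 0 → 0: weight = 1, length = 1, mean = 1/1 ≈ 1.000
  cycle 1 → 1: weight = 9, length = 1, mean = 9/1 ≈ 9.000
  cycle 0 → 1 → 0: weight = 18, length = 2, mean = 18/2 ≈ 9.000
  cycle 1 → 0 → 1: weight = 18, length = 2, mean = 18/2 ≈ 9.000
Minimum mean = 1.000, attained e.g. along the cycle 0 → 0 with weight 1 and length 1. So λ(A) = 1/1 = 1.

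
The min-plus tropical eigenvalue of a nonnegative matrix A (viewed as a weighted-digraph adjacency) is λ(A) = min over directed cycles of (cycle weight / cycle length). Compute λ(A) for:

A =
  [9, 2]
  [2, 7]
λ(A) = 2

Enumerate directed cycles and compute their means (weight / length). Sample:
  cycle 0 → 0: weight = 9, length = 1, mean = 9/1 ≈ 9.000
  cycle 1 → 1: weight = 7, length = 1, mean = 7/1 ≈ 7.000
  cycle 0 → 1 → 0: weight = 4, length = 2, mean = 4/2 ≈ 2.000
  cycle 1 → 0 → 1: weight = 4, length = 2, mean = 4/2 ≈ 2.000
Minimum mean = 2.000, attained e.g. along the cycle 0 → 1 → 0 with weight 4 and length 2. So λ(A) = 4/2 = 2.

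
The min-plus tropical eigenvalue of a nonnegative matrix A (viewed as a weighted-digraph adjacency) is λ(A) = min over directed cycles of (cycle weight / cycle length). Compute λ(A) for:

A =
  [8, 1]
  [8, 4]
λ(A) = 4

Enumerate directed cycles and compute their means (weight / length). Sample:
  cycle 0 → 0: weight = 8, length = 1, mean = 8/1 ≈ 8.000
  cycle 1 → 1: weight = 4, length = 1, mean = 4/1 ≈ 4.000
  cycle 0 → 1 → 0: weight = 9, length = 2, mean = 9/2 ≈ 4.500
  cycle 1 → 0 → 1: weight = 9, length = 2, mean = 9/2 ≈ 4.500
Minimum mean = 4.000, attained e.g. along the cycle 1 → 1 with weight 4 and length 1. So λ(A) = 4/1 = 4.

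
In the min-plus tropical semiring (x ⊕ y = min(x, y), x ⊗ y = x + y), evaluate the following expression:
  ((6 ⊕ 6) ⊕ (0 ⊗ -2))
((6 ⊕ 6) ⊕ (0 ⊗ -2)) = -2

Expand innermost to outermost. Recall ⊕ takes the minimum of its arguments and ⊗ takes their sum. Working out the expression ((6 ⊕ 6) ⊕ (0 ⊗ -2)) gives -2.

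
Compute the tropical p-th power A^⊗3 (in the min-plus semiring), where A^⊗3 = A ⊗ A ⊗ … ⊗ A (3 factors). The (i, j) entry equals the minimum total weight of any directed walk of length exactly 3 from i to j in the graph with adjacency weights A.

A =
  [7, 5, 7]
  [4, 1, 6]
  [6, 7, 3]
A^⊗3 =
  [10, 7, 12]
  [6, 3, 8]
  [12, 9, 9]

Each entry (A^⊗3)_ij equals the minimum over all length-3 walks i = v_0 → v_1 → … → v_3 = j of Σ_t A[v_t][v_{t+1}]. For example, for (i, j) = (0, 2) we minimise over 9 possible intermediate vertex sequences; the minimum is 12, attained along the walk 0 → 1 → 1 → 2.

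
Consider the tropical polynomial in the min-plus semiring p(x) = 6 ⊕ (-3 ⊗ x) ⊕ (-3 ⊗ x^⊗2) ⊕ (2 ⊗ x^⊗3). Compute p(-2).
p(-2) = -7

A tropical monomial a ⊗ x^⊗i evaluates to a + i · x. Evaluating each term at x = -2:
  Term 0 contributes 6 + 0 · -2 = 6
  Term 1 contributes -3 + 1 · -2 = -5
  Term 2 contributes -3 + 2 · -2 = -7
  Term 3 contributes 2 + 3 · -2 = -4
p(-2) = ⊕ of these = min[6, -5, -7, -4] = -7.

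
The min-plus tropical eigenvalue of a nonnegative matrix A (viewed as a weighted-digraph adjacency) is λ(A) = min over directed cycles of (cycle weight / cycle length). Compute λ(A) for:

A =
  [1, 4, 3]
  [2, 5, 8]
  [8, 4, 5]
λ(A) = 1

Enumerate directed cycles and compute their means (weight / length). Sample:
  cycle 0 → 0: weight = 1, length = 1, mean = 1/1 ≈ 1.000
  cycle 1 → 1: weight = 5, length = 1, mean = 5/1 ≈ 5.000
  cycle 2 → 2: weight = 5, length = 1, mean = 5/1 ≈ 5.000
  cycle 0 → 1 → 0: weight = 6, length = 2, mean = 6/2 ≈ 3.000
  cycle 0 → 2 → 0: weight = 11, length = 2, mean = 11/2 ≈ 5.500
  cycle 1 → 0 → 1: weight = 6, length = 2, mean = 6/2 ≈ 3.000
Minimum mean = 1.000, attained e.g. along the cycle 0 → 0 with weight 1 and length 1. So λ(A) = 1/1 = 1.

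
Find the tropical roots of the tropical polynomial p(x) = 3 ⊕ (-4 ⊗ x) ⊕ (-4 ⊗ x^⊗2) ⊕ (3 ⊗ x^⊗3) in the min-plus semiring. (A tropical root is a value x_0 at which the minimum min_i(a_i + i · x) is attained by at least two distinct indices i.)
Roots: {-7, 0, 7}

Each tropical root is a break point of the lower envelope of the lines y = a_i + i · x (there are 4 lines, with slopes 0, 1, ..., 3). Only the lines that attain the minimum somewhere contribute to roots; other lines are dominated. Here the surviving (envelope) indices are i = 3, i = 2, i = 1, i = 0.
Intersections between consecutive envelope lines give the roots: for adjacent envelope indices i < j the intersection is x = (a_i − a_j) / (j − i). Reading off the sorted break points: {-7, 0, 7}.
Verification: at each break x_0, at least two indices attain the minimum of min_i(a_i + i · x_0).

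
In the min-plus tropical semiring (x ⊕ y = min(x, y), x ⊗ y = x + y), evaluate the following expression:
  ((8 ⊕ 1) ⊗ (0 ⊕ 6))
((8 ⊕ 1) ⊗ (0 ⊕ 6)) = 1

Expand innermost to outermost. Recall ⊕ takes the minimum of its arguments and ⊗ takes their sum. Working out the expression ((8 ⊕ 1) ⊗ (0 ⊕ 6)) gives 1.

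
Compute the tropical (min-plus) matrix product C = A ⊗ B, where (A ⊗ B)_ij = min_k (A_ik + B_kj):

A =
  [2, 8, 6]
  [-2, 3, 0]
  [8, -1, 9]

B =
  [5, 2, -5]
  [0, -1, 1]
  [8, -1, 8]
A ⊗ B =
  [7, 4, -3]
  [3, -1, -7]
  [-1, -2, 0]

Apply the min-plus product entry-by-entry:
  C[0][0] = min over k of (A[0][0] + B[0][0] = 2 + 5 = 7, A[0][1] + B[1][0] = 8 + 0 = 8, A[0][2] + B[2][0] = 6 + 8 = 14) = 7 (attained at k = 0)
  C[0][1] = min over k of (A[0][0] + B[0][1] = 2 + 2 = 4, A[0][1] + B[1][1] = 8 + -1 = 7, A[0][2] + B[2][1] = 6 + -1 = 5) = 4 (attained at k = 0)
  C[0][2] = min over k of (A[0][0] + B[0][2] = 2 + -5 = -3, A[0][1] + B[1][2] = 8 + 1 = 9, A[0][2] + B[2][2] = 6 + 8 = 14) = -3 (attained at k = 0)
  C[1][0] = min over k of (A[1][0] + B[0][0] = -2 + 5 = 3, A[1][1] + B[1][0] = 3 + 0 = 3, A[1][2] + B[2][0] = 0 + 8 = 8) = 3 (attained at k = 0)
  C[1][1] = min over k of (A[1][0] + B[0][1] = -2 + 2 = 0, A[1][1] + B[1][1] = 3 + -1 = 2, A[1][2] + B[2][1] = 0 + -1 = -1) = -1 (attained at k = 2)
  C[1][2] = min over k of (A[1][0] + B[0][2] = -2 + -5 = -7, A[1][1] + B[1][2] = 3 + 1 = 4, A[1][2] + B[2][2] = 0 + 8 = 8) = -7 (attained at k = 0)
  C[2][0] = min over k of (A[2][0] + B[0][0] = 8 + 5 = 13, A[2][1] + B[1][0] = -1 + 0 = -1, A[2][2] + B[2][0] = 9 + 8 = 17) = -1 (attained at k = 1)
  C[2][1] = min over k of (A[2][0] + B[0][1] = 8 + 2 = 10, A[2][1] + B[1][1] = -1 + -1 = -2, A[2][2] + B[2][1] = 9 + -1 = 8) = -2 (attained at k = 1)
  C[2][2] = min over k of (A[2][0] + B[0][2] = 8 + -5 = 3, A[2][1] + B[1][2] = -1 + 1 = 0, A[2][2] + B[2][2] = 9 + 8 = 17) = 0 (attained at k = 1)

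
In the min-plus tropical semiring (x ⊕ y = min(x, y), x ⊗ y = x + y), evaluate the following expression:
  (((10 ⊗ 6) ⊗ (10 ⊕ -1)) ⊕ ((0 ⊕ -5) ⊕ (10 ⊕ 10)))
(((10 ⊗ 6) ⊗ (10 ⊕ -1)) ⊕ ((0 ⊕ -5) ⊕ (10 ⊕ 10))) = -5

Expand innermost to outermost. Recall ⊕ takes the minimum of its arguments and ⊗ takes their sum. Working out the expression (((10 ⊗ 6) ⊗ (10 ⊕ -1)) ⊕ ((0 ⊕ -5) ⊕ (10 ⊕ 10))) gives -5.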